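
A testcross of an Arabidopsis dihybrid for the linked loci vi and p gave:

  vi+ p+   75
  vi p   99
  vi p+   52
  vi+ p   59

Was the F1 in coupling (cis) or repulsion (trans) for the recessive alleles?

cis

The two most frequent classes are vi+ p+ (75) and vi p (99); these are the parental (non-recombinant) types.
So the F1 carried vi+ p+ on one chromosome and vi p on the other — the recessive alleles are on the same chromosome (cis / coupling).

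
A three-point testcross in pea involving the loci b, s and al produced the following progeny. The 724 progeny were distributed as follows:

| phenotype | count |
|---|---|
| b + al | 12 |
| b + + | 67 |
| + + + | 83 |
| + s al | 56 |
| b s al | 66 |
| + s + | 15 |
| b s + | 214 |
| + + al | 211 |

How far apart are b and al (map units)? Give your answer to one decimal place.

The two most frequent reciprocal classes, + + al and b s +, are the parental types, so the F1 was + + al / b s +.
The two rarest classes, b + al and + s +, are the double crossovers. Comparing them with the parentals, only the b allele has switched, so b is the middle locus and the order is s – b – al.
Crossovers in the b–al interval produce the single-crossover classes + + + and b s al (83 + 66 = 149) plus the double crossovers (27).
RF(b–al) = (149 + 27) / 724 = 176/724 = 0.2431 → 24.3 map units.

24.3 map units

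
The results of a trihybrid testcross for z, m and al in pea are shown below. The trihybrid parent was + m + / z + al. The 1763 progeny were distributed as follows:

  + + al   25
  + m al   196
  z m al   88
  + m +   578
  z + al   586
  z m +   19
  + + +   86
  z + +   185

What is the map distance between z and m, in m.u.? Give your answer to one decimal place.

12.4 m.u.

The two rarest classes, z m + and + + al, are the double crossovers. Comparing them with the parentals, only the z allele has switched, so z is the middle locus and the order is m – z – al.
Crossovers in the m–z interval produce the single-crossover classes + + + and z m al (86 + 88 = 174) plus the double crossovers (44).
RF(m–z) = (174 + 44) / 1763 = 218/1763 = 0.1237 → 12.4 m.u.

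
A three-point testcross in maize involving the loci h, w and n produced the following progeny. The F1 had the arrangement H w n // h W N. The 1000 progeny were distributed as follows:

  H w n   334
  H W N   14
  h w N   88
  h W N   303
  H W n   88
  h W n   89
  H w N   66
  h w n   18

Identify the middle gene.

The two rarest classes, h w n and H W N, are the double crossovers. Comparing them with the parentals, only the h allele has switched, so h is the middle locus and the order is w – h – n.

h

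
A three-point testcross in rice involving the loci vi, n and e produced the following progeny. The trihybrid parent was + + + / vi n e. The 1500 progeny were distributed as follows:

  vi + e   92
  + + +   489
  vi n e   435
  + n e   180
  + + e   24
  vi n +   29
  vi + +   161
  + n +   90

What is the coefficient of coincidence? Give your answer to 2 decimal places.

0.86

The two rarest classes, + + e and vi n +, are the double crossovers. Comparing them with the parentals, only the e allele has switched, so e is the middle locus and the order is n – e – vi.
n–e: (182 + 53)/1500 = 0.1567; e–vi: (341 + 53)/1500 = 0.2627.
Expected DCO frequency = 0.1567 × 0.2627 ≈ 0.04117; observed = 53/1500 ≈ 0.03533.
Coefficient of coincidence = 0.03533/0.04117 ≈ 0.86.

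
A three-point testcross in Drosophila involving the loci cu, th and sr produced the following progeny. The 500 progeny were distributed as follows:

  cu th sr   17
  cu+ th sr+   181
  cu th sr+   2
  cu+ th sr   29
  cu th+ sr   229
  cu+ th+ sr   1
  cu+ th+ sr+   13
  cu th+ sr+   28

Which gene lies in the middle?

cu

The two most frequent reciprocal classes, cu th+ sr and cu+ th sr+, are the parental types, so the F1 was cu th+ sr / cu+ th sr+.
The two rarest classes, cu+ th+ sr and cu th sr+, are the double crossovers. Comparing them with the parentals, only the cu allele has switched, so cu is the middle locus and the order is th – cu – sr.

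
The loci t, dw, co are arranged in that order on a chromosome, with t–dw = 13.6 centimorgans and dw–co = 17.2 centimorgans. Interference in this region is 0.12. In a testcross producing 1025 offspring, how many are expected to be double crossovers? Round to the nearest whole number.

21

Map distances give recombination frequencies of 0.136 and 0.172 for the two intervals.
With interference 0.12 (so coincidence = 0.88), expected double-crossover frequency = 0.136 × 0.172 × 0.88 = 0.02058.
Expected number = 0.02058 × 1025 = 21.10 ≈ 21.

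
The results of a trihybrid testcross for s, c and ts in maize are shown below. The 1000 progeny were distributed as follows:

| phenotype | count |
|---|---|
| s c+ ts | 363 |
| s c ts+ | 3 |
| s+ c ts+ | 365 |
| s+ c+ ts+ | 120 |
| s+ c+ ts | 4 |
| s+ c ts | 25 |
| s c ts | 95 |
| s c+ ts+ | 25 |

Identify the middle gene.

s

The two most frequent reciprocal classes, s+ c ts+ and s c+ ts, are the parental types, so the F1 was s+ c ts+ / s c+ ts.
The two rarest classes, s c ts+ and s+ c+ ts, are the double crossovers. Comparing them with the parentals, only the s allele has switched, so s is the middle locus and the order is ts – s – c.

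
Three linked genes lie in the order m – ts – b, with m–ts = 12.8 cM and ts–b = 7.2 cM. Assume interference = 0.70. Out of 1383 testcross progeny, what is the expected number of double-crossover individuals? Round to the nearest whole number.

Map distances give recombination frequencies of 0.128 and 0.072 for the two intervals.
With interference 0.70 (so coincidence = 0.30), expected double-crossover frequency = 0.128 × 0.072 × 0.30 = 0.00276.
Expected number = 0.00276 × 1383 = 3.82 ≈ 4.

4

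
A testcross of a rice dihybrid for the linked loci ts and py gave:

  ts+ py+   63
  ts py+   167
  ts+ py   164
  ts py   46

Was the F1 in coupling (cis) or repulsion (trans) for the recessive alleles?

The two most frequent classes are ts+ py (164) and ts py+ (167); these are the parental (non-recombinant) types.
So the F1 carried ts+ py on one chromosome and ts py+ on the other — the recessive alleles are on opposite chromosomes (trans / repulsion).

trans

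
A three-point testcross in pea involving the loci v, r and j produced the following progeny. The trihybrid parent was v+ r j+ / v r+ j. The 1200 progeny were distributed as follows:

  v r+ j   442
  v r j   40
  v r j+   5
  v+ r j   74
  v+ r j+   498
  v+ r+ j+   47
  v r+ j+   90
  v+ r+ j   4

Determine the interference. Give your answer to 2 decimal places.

0.35

The two rarest classes, v r j+ and v+ r+ j, are the double crossovers. Comparing them with the parentals, only the v allele has switched, so v is the middle locus and the order is j – v – r.
j–v: (164 + 9)/1200 = 0.1442; v–r: (87 + 9)/1200 = 0.0800.
Expected DCO frequency = 0.1442 × 0.0800 ≈ 0.01154; observed = 9/1200 ≈ 0.00750.
Coefficient of coincidence = 0.00750/0.01154 ≈ 0.65; interference = 1 − 0.65 = 0.35.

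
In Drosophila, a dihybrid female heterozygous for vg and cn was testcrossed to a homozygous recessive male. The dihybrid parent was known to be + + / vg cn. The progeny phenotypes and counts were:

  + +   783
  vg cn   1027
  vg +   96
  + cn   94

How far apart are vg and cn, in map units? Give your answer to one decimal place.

9.5 map units

The recombinant classes are + cn and vg +: 94 + 96 = 190.
Recombination frequency = 190/2000 = 0.0950 ≈ 9.5%, i.e. 9.5 map units.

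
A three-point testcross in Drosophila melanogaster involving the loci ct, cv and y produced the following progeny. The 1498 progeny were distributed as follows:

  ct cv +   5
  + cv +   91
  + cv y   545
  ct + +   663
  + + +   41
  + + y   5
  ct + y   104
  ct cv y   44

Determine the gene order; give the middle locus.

cv

The two most frequent reciprocal classes, + cv y and ct + +, are the parental types, so the F1 was + cv y / ct + +.
The two rarest classes, + + y and ct cv +, are the double crossovers. Comparing them with the parentals, only the cv allele has switched, so cv is the middle locus and the order is y – cv – ct.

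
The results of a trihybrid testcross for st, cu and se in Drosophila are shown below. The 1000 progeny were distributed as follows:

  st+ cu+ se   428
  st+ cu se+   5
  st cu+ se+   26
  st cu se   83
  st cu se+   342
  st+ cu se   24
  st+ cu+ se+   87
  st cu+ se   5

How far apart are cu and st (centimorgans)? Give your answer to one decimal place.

The two most frequent reciprocal classes, st cu se+ and st+ cu+ se, are the parental types, so the F1 was st cu se+ / st+ cu+ se.
The two rarest classes, st+ cu se+ and st cu+ se, are the double crossovers. Comparing them with the parentals, only the st allele has switched, so st is the middle locus and the order is cu – st – se.
Crossovers in the cu–st interval produce the single-crossover classes st cu+ se+ and st+ cu se (26 + 24 = 50) plus the double crossovers (10).
RF(cu–st) = (50 + 10) / 1000 = 60/1000 = 0.0600 → 6.0 centimorgans.

6.0 centimorgans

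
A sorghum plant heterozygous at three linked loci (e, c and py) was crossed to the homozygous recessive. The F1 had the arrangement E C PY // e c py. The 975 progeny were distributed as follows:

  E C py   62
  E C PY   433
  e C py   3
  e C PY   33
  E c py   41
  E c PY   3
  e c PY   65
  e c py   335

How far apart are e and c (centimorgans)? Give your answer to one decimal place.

8.2 centimorgans

The two rarest classes, E c PY and e C py, are the double crossovers. Comparing them with the parentals, only the c allele has switched, so c is the middle locus and the order is py – c – e.
Crossovers in the c–e interval produce the single-crossover classes e C PY and E c py (33 + 41 = 74) plus the double crossovers (6).
RF(c–e) = (74 + 6) / 975 = 80/975 = 0.0821 → 8.2 centimorgans.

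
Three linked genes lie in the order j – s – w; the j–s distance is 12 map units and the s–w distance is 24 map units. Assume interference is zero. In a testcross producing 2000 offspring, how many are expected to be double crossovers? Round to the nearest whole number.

58

Map distances give recombination frequencies of 0.120 and 0.240 for the two intervals.
With no interference, expected double-crossover frequency = 0.120 × 0.240 = 0.02880.
Expected number = 0.02880 × 2000 = 57.60 ≈ 58.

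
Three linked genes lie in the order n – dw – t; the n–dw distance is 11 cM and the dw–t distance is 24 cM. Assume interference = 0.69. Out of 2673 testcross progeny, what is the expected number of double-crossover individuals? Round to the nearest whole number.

Map distances give recombination frequencies of 0.110 and 0.240 for the two intervals.
With interference 0.69 (so coincidence = 0.31), expected double-crossover frequency = 0.110 × 0.240 × 0.31 = 0.00818.
Expected number = 0.00818 × 2673 = 21.88 ≈ 22.

22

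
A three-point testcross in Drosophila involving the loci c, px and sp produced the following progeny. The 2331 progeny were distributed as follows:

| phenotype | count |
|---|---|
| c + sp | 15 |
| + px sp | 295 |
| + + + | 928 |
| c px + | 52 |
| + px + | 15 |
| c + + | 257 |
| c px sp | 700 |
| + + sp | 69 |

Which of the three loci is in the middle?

px

The two most frequent reciprocal classes, + + + and c px sp, are the parental types, so the F1 was + + + / c px sp.
The two rarest classes, + px + and c + sp, are the double crossovers. Comparing them with the parentals, only the px allele has switched, so px is the middle locus and the order is c – px – sp.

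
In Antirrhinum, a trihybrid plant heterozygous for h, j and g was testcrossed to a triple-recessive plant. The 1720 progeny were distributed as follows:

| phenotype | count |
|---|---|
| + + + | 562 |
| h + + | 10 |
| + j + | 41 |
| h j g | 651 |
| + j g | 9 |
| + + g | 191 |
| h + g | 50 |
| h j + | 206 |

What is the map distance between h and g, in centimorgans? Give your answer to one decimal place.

The two most frequent reciprocal classes, h j g and + + +, are the parental types, so the F1 was h j g / + + +.
The two rarest classes, + j g and h + +, are the double crossovers. Comparing them with the parentals, only the h allele has switched, so h is the middle locus and the order is g – h – j.
Crossovers in the g–h interval produce the single-crossover classes h j + and + + g (206 + 191 = 397) plus the double crossovers (19).
RF(g–h) = (397 + 19) / 1720 = 416/1720 = 0.2419 → 24.2 centimorgans.

24.2 centimorgans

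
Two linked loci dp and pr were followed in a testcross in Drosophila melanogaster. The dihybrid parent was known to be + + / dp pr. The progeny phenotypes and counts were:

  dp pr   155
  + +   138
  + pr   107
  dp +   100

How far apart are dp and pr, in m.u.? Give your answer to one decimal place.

41.4 m.u.

The recombinant classes are + pr and dp +: 107 + 100 = 207.
Recombination frequency = 207/500 = 0.4140 ≈ 41.4%, i.e. 41.4 m.u.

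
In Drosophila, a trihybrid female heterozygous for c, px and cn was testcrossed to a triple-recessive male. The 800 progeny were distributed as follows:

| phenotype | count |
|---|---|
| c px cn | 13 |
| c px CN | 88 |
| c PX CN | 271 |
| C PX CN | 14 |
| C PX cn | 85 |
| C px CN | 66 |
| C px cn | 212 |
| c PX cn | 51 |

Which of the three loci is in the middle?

c

The two most frequent reciprocal classes, c PX CN and C px cn, are the parental types, so the F1 was c PX CN / C px cn.
The two rarest classes, C PX CN and c px cn, are the double crossovers. Comparing them with the parentals, only the c allele has switched, so c is the middle locus and the order is cn – c – px.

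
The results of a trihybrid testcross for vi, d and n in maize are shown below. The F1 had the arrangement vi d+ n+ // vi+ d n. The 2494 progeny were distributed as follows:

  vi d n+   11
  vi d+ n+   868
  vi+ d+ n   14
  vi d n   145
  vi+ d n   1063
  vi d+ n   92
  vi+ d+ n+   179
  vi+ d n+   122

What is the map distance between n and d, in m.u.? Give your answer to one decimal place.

The two rarest classes, vi d n+ and vi+ d+ n, are the double crossovers. Comparing them with the parentals, only the d allele has switched, so d is the middle locus and the order is vi – d – n.
Crossovers in the d–n interval produce the single-crossover classes vi d+ n and vi+ d n+ (92 + 122 = 214) plus the double crossovers (25).
RF(d–n) = (214 + 25) / 2494 = 239/2494 = 0.0958 → 9.6 m.u.

9.6 m.u.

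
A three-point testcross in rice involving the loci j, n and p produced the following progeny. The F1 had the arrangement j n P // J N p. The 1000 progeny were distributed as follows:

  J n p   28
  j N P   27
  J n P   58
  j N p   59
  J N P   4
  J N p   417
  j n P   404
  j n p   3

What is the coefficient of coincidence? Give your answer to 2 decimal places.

The two rarest classes, j n p and J N P, are the double crossovers. Comparing them with the parentals, only the p allele has switched, so p is the middle locus and the order is n – p – j.
n–p: (55 + 7)/1000 = 0.0620; p–j: (117 + 7)/1000 = 0.1240.
Expected DCO frequency = 0.0620 × 0.1240 ≈ 0.00769; observed = 7/1000 ≈ 0.00700.
Coefficient of coincidence = 0.00700/0.00769 ≈ 0.91.

0.91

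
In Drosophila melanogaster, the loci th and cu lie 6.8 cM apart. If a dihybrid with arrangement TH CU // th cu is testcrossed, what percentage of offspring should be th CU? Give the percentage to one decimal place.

A map distance of 6.8 cM corresponds to a recombination frequency of 0.068.
The F1 is TH CU / th cu, so th CU is a recombinant gamete class with expected frequency r/2 = 0.068/2 = 0.0340.
That is 0.0340 = 3.4% of the progeny.

3.4%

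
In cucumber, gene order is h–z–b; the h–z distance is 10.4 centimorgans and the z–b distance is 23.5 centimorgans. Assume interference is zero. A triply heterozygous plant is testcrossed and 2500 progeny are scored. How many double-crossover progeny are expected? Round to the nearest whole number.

61

Map distances give recombination frequencies of 0.104 and 0.235 for the two intervals.
With no interference, expected double-crossover frequency = 0.104 × 0.235 = 0.02444.
Expected number = 0.02444 × 2500 = 61.10 ≈ 61.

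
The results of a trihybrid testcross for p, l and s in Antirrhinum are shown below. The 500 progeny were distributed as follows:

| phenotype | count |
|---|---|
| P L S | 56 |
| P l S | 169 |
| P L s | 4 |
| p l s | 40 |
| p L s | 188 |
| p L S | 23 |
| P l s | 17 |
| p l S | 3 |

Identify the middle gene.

p

The two most frequent reciprocal classes, p L s and P l S, are the parental types, so the F1 was p L s / P l S.
The two rarest classes, P L s and p l S, are the double crossovers. Comparing them with the parentals, only the p allele has switched, so p is the middle locus and the order is l – p – s.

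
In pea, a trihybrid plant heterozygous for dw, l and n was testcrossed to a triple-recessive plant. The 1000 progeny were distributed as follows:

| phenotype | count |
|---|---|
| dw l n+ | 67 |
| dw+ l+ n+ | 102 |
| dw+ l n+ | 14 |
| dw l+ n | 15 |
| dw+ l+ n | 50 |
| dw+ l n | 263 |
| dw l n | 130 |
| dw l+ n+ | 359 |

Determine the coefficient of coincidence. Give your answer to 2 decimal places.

0.76

The two most frequent reciprocal classes, dw l+ n+ and dw+ l n, are the parental types, so the F1 was dw l+ n+ / dw+ l n.
The two rarest classes, dw l+ n and dw+ l n+, are the double crossovers. Comparing them with the parentals, only the n allele has switched, so n is the middle locus and the order is l – n – dw.
l–n: (117 + 29)/1000 = 0.1460; n–dw: (232 + 29)/1000 = 0.2610.
Expected DCO frequency = 0.1460 × 0.2610 ≈ 0.03811; observed = 29/1000 ≈ 0.02900.
Coefficient of coincidence = 0.02900/0.03811 ≈ 0.76.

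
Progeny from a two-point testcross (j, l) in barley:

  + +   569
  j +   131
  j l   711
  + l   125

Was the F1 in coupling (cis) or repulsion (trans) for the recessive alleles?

cis

The two most frequent classes are + + (569) and j l (711); these are the parental (non-recombinant) types.
So the F1 carried + + on one chromosome and j l on the other — the recessive alleles are on the same chromosome (cis / coupling).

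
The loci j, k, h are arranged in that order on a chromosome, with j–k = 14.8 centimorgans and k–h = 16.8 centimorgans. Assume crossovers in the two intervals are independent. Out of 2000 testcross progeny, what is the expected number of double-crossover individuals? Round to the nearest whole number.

50

Map distances give recombination frequencies of 0.148 and 0.168 for the two intervals.
With no interference, expected double-crossover frequency = 0.148 × 0.168 = 0.02486.
Expected number = 0.02486 × 2000 = 49.73 ≈ 50.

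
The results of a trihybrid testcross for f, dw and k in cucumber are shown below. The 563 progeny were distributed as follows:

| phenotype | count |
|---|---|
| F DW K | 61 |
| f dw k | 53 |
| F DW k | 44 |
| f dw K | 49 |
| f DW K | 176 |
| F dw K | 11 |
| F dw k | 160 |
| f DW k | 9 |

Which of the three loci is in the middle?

k

The two most frequent reciprocal classes, F dw k and f DW K, are the parental types, so the F1 was F dw k / f DW K.
The two rarest classes, F dw K and f DW k, are the double crossovers. Comparing them with the parentals, only the k allele has switched, so k is the middle locus and the order is dw – k – f.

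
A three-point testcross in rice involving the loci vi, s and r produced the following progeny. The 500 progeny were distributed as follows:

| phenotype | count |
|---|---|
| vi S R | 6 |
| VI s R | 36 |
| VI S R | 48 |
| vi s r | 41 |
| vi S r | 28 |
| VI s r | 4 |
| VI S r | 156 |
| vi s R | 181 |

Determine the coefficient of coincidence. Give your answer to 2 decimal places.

0.68

The two most frequent reciprocal classes, VI S r and vi s R, are the parental types, so the F1 was VI S r / vi s R.
The two rarest classes, VI s r and vi S R, are the double crossovers. Comparing them with the parentals, only the s allele has switched, so s is the middle locus and the order is r – s – vi.
r–s: (89 + 10)/500 = 0.1980; s–vi: (64 + 10)/500 = 0.1480.
Expected DCO frequency = 0.1980 × 0.1480 ≈ 0.02930; observed = 10/500 ≈ 0.02000.
Coefficient of coincidence = 0.02000/0.02930 ≈ 0.68.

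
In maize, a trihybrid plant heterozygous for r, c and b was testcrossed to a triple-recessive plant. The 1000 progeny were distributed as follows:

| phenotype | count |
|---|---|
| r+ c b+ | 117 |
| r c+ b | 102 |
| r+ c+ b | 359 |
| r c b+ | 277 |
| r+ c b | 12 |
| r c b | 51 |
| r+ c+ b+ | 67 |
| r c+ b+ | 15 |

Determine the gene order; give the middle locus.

The two most frequent reciprocal classes, r+ c+ b and r c b+, are the parental types, so the F1 was r+ c+ b / r c b+.
The two rarest classes, r+ c b and r c+ b+, are the double crossovers. Comparing them with the parentals, only the c allele has switched, so c is the middle locus and the order is b – c – r.

c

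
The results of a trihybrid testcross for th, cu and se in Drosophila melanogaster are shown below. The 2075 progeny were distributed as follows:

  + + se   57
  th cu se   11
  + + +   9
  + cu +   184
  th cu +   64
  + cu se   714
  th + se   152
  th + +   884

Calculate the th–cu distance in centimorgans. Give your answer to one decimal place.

6.8 centimorgans

The two most frequent reciprocal classes, + cu se and th + +, are the parental types, so the F1 was + cu se / th + +.
The two rarest classes, th cu se and + + +, are the double crossovers. Comparing them with the parentals, only the th allele has switched, so th is the middle locus and the order is cu – th – se.
Crossovers in the cu–th interval produce the single-crossover classes + + se and th cu + (57 + 64 = 121) plus the double crossovers (20).
RF(cu–th) = (121 + 20) / 2075 = 141/2075 = 0.0680 → 6.8 centimorgans.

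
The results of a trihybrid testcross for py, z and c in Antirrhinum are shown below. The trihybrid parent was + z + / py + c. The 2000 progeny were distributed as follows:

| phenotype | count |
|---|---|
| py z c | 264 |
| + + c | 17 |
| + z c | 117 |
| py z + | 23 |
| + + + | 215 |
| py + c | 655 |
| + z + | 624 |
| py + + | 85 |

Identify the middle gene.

py

The two rarest classes, py z + and + + c, are the double crossovers. Comparing them with the parentals, only the py allele has switched, so py is the middle locus and the order is z – py – c.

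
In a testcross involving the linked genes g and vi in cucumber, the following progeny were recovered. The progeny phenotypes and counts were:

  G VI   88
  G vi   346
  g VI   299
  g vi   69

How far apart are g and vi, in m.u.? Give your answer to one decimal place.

The two most frequent classes, G vi (346) and g VI (299), are the parental types, so the F1 was G vi / g VI.
The recombinant classes are G VI and g vi: 88 + 69 = 157.
Recombination frequency = 157/802 = 0.1958 ≈ 19.6%, i.e. 19.6 m.u.

19.6 m.u.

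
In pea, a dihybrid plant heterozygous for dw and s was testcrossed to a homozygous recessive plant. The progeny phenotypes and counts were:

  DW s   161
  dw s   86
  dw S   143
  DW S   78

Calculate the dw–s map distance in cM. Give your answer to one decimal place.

35.0 cM

The two most frequent classes, DW s (161) and dw S (143), are the parental types, so the F1 was DW s / dw S.
The recombinant classes are DW S and dw s: 78 + 86 = 164.
Recombination frequency = 164/468 = 0.3504 ≈ 35.0%, i.e. 35.0 cM.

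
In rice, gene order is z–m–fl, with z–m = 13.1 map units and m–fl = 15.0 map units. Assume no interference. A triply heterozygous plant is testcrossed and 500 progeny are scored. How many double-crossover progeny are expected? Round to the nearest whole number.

Map distances give recombination frequencies of 0.131 and 0.150 for the two intervals.
With no interference, expected double-crossover frequency = 0.131 × 0.150 = 0.01965.
Expected number = 0.01965 × 500 = 9.83 ≈ 10.

10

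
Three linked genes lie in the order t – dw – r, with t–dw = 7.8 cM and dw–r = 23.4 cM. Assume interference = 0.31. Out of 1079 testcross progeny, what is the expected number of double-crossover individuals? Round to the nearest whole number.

Map distances give recombination frequencies of 0.078 and 0.234 for the two intervals.
With interference 0.31 (so coincidence = 0.69), expected double-crossover frequency = 0.078 × 0.234 × 0.69 = 0.01259.
Expected number = 0.01259 × 1079 = 13.59 ≈ 14.

14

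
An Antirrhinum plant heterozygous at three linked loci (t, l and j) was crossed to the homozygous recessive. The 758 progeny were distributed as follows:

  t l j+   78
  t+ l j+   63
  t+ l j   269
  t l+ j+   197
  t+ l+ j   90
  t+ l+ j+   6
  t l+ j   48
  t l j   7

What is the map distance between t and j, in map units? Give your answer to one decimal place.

16.4 map units

The two most frequent reciprocal classes, t+ l j and t l+ j+, are the parental types, so the F1 was t+ l j / t l+ j+.
The two rarest classes, t l j and t+ l+ j+, are the double crossovers. Comparing them with the parentals, only the t allele has switched, so t is the middle locus and the order is j – t – l.
Crossovers in the j–t interval produce the single-crossover classes t+ l j+ and t l+ j (63 + 48 = 111) plus the double crossovers (13).
RF(j–t) = (111 + 13) / 758 = 124/758 = 0.1636 → 16.4 map units.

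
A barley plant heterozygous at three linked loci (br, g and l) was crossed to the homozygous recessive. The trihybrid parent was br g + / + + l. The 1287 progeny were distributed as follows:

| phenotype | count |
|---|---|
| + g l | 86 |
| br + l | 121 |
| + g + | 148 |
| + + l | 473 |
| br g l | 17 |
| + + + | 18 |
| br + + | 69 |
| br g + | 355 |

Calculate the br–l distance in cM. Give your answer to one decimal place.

The two rarest classes, br g l and + + +, are the double crossovers. Comparing them with the parentals, only the l allele has switched, so l is the middle locus and the order is br – l – g.
Crossovers in the br–l interval produce the single-crossover classes + g + and br + l (148 + 121 = 269) plus the double crossovers (35).
RF(br–l) = (269 + 35) / 1287 = 304/1287 = 0.2362 → 23.6 cM.

23.6 cM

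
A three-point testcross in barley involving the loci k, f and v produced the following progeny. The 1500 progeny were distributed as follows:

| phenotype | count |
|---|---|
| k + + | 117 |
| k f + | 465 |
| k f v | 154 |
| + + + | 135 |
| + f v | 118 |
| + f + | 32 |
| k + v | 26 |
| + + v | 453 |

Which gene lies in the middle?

k

The two most frequent reciprocal classes, + + v and k f +, are the parental types, so the F1 was + + v / k f +.
The two rarest classes, k + v and + f +, are the double crossovers. Comparing them with the parentals, only the k allele has switched, so k is the middle locus and the order is f – k – v.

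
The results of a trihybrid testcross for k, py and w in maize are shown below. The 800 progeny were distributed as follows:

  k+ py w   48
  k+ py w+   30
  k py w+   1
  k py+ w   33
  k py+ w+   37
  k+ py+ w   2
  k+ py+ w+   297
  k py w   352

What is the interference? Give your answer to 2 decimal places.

0.59

The two most frequent reciprocal classes, k py w and k+ py+ w+, are the parental types, so the F1 was k py w / k+ py+ w+.
The two rarest classes, k py w+ and k+ py+ w, are the double crossovers. Comparing them with the parentals, only the w allele has switched, so w is the middle locus and the order is k – w – py.
k–w: (85 + 3)/800 = 0.1100; w–py: (63 + 3)/800 = 0.0825.
Expected DCO frequency = 0.1100 × 0.0825 ≈ 0.00907; observed = 3/800 ≈ 0.00375.
Coefficient of coincidence = 0.00375/0.00907 ≈ 0.41; interference = 1 − 0.41 = 0.59.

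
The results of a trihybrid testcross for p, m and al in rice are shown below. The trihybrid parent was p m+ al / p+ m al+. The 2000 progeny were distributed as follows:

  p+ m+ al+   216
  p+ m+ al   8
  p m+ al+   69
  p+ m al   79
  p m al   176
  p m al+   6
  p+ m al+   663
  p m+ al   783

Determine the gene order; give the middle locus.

The two rarest classes, p+ m+ al and p m al+, are the double crossovers. Comparing them with the parentals, only the p allele has switched, so p is the middle locus and the order is al – p – m.

p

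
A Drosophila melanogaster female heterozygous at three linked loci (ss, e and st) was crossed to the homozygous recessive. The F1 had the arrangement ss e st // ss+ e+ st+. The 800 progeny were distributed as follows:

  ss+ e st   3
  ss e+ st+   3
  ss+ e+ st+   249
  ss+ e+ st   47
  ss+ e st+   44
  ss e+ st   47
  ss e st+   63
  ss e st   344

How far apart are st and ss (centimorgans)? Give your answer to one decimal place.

The two rarest classes, ss+ e st and ss e+ st+, are the double crossovers. Comparing them with the parentals, only the ss allele has switched, so ss is the middle locus and the order is e – ss – st.
Crossovers in the ss–st interval produce the single-crossover classes ss e st+ and ss+ e+ st (63 + 47 = 110) plus the double crossovers (6).
RF(ss–st) = (110 + 6) / 800 = 116/800 = 0.1450 → 14.5 centimorgans.

14.5 centimorgans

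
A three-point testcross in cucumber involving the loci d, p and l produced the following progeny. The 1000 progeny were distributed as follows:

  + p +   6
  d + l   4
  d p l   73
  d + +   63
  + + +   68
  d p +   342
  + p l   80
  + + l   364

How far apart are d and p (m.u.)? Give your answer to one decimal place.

The two most frequent reciprocal classes, + + l and d p +, are the parental types, so the F1 was + + l / d p +.
The two rarest classes, d + l and + p +, are the double crossovers. Comparing them with the parentals, only the d allele has switched, so d is the middle locus and the order is l – d – p.
Crossovers in the d–p interval produce the single-crossover classes + p l and d + + (80 + 63 = 143) plus the double crossovers (10).
RF(d–p) = (143 + 10) / 1000 = 153/1000 = 0.1530 → 15.3 m.u.

15.3 m.u.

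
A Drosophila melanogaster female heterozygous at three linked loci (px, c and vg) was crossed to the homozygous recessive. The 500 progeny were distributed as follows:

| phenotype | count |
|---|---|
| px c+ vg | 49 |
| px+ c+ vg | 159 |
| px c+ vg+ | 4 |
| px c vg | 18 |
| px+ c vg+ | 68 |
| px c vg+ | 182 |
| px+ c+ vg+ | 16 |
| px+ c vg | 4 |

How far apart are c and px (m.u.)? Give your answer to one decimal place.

The two most frequent reciprocal classes, px c vg+ and px+ c+ vg, are the parental types, so the F1 was px c vg+ / px+ c+ vg.
The two rarest classes, px c+ vg+ and px+ c vg, are the double crossovers. Comparing them with the parentals, only the c allele has switched, so c is the middle locus and the order is vg – c – px.
Crossovers in the c–px interval produce the single-crossover classes px+ c vg+ and px c+ vg (68 + 49 = 117) plus the double crossovers (8).
RF(c–px) = (117 + 8) / 500 = 125/500 = 0.2500 → 25.0 m.u.

25.0 m.u.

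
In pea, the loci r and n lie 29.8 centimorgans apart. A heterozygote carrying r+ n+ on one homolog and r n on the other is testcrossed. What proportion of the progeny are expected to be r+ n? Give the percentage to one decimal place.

14.9%

A map distance of 29.8 centimorgans corresponds to a recombination frequency of 0.298.
The F1 is r+ n+ / r n, so r+ n is a recombinant gamete class with expected frequency r/2 = 0.298/2 = 0.1490.
That is 0.1490 = 14.9% of the progeny.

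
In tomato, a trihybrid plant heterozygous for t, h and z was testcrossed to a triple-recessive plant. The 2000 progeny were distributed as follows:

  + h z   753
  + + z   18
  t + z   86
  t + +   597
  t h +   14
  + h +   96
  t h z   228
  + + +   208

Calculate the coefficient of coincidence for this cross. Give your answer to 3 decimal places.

The two most frequent reciprocal classes, + h z and t + +, are the parental types, so the F1 was + h z / t + +.
The two rarest classes, + + z and t h +, are the double crossovers. Comparing them with the parentals, only the h allele has switched, so h is the middle locus and the order is t – h – z.
t–h: (436 + 32)/2000 = 0.2340; h–z: (182 + 32)/2000 = 0.1070.
Expected DCO frequency = 0.2340 × 0.1070 ≈ 0.02504; observed = 32/2000 ≈ 0.01600.
Coefficient of coincidence = 0.01600/0.02504 ≈ 0.639.

0.639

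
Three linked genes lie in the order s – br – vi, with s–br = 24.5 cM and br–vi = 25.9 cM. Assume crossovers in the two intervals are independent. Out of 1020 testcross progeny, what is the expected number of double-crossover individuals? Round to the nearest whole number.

Map distances give recombination frequencies of 0.245 and 0.259 for the two intervals.
With no interference, expected double-crossover frequency = 0.245 × 0.259 = 0.06345.
Expected number = 0.06345 × 1020 = 64.72 ≈ 65.

65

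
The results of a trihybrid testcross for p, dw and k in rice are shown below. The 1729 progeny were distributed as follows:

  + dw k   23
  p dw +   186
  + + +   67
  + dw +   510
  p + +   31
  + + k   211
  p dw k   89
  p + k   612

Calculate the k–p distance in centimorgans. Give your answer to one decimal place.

The two most frequent reciprocal classes, + dw + and p + k, are the parental types, so the F1 was + dw + / p + k.
The two rarest classes, + dw k and p + +, are the double crossovers. Comparing them with the parentals, only the k allele has switched, so k is the middle locus and the order is p – k – dw.
Crossovers in the p–k interval produce the single-crossover classes p dw + and + + k (186 + 211 = 397) plus the double crossovers (54).
RF(p–k) = (397 + 54) / 1729 = 451/1729 = 0.2608 → 26.1 centimorgans.

26.1 centimorgans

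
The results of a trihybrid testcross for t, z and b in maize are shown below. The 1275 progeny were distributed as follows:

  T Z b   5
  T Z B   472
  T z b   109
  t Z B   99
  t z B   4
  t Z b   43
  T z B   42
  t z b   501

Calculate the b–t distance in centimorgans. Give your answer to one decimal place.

The two most frequent reciprocal classes, T Z B and t z b, are the parental types, so the F1 was T Z B / t z b.
The two rarest classes, T Z b and t z B, are the double crossovers. Comparing them with the parentals, only the b allele has switched, so b is the middle locus and the order is z – b – t.
Crossovers in the b–t interval produce the single-crossover classes t Z B and T z b (99 + 109 = 208) plus the double crossovers (9).
RF(b–t) = (208 + 9) / 1275 = 217/1275 = 0.1702 → 17.0 centimorgans.

17.0 centimorgans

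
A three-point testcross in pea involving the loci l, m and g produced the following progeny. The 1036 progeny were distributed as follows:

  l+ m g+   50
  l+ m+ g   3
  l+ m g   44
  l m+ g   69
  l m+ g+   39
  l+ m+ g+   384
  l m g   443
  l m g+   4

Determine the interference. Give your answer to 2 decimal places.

The two most frequent reciprocal classes, l m g and l+ m+ g+, are the parental types, so the F1 was l m g / l+ m+ g+.
The two rarest classes, l m g+ and l+ m+ g, are the double crossovers. Comparing them with the parentals, only the g allele has switched, so g is the middle locus and the order is l – g – m.
l–g: (83 + 7)/1036 = 0.0869; g–m: (119 + 7)/1036 = 0.1216.
Expected DCO frequency = 0.0869 × 0.1216 ≈ 0.01057; observed = 7/1036 ≈ 0.00676.
Coefficient of coincidence = 0.00676/0.01057 ≈ 0.64; interference = 1 − 0.64 = 0.36.

0.36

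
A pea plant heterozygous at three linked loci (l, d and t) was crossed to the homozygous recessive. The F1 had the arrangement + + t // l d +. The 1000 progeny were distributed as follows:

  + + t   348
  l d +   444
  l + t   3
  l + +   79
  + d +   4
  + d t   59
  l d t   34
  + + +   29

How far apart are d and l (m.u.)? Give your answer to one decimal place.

14.5 m.u.

The two rarest classes, l + t and + d +, are the double crossovers. Comparing them with the parentals, only the l allele has switched, so l is the middle locus and the order is t – l – d.
Crossovers in the l–d interval produce the single-crossover classes + d t and l + + (59 + 79 = 138) plus the double crossovers (7).
RF(l–d) = (138 + 7) / 1000 = 145/1000 = 0.1450 → 14.5 m.u.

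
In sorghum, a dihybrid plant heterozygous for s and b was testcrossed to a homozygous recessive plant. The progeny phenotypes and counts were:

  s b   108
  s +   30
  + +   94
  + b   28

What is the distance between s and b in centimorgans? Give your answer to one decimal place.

The two most frequent classes, + + (94) and s b (108), are the parental types, so the F1 was + + / s b.
The recombinant classes are + b and s +: 28 + 30 = 58.
Recombination frequency = 58/260 = 0.2231 ≈ 22.3%, i.e. 22.3 centimorgans.

22.3 centimorgans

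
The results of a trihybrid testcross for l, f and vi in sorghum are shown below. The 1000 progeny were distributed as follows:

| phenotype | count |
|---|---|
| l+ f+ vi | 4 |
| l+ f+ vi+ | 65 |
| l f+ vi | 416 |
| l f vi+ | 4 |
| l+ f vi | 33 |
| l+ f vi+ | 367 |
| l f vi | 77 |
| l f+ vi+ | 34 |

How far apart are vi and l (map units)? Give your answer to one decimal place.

The two most frequent reciprocal classes, l f+ vi and l+ f vi+, are the parental types, so the F1 was l f+ vi / l+ f vi+.
The two rarest classes, l+ f+ vi and l f vi+, are the double crossovers. Comparing them with the parentals, only the l allele has switched, so l is the middle locus and the order is vi – l – f.
Crossovers in the vi–l interval produce the single-crossover classes l f+ vi+ and l+ f vi (34 + 33 = 67) plus the double crossovers (8).
RF(vi–l) = (67 + 8) / 1000 = 75/1000 = 0.0750 → 7.5 map units.

7.5 map units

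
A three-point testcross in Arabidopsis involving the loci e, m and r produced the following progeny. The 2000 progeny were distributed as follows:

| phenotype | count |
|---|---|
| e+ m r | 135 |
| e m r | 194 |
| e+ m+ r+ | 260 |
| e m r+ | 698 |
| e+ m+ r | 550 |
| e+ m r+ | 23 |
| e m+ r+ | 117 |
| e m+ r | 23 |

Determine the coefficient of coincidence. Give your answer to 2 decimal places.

0.62

The two most frequent reciprocal classes, e m r+ and e+ m+ r, are the parental types, so the F1 was e m r+ / e+ m+ r.
The two rarest classes, e+ m r+ and e m+ r, are the double crossovers. Comparing them with the parentals, only the e allele has switched, so e is the middle locus and the order is r – e – m.
r–e: (454 + 46)/2000 = 0.2500; e–m: (252 + 46)/2000 = 0.1490.
Expected DCO frequency = 0.2500 × 0.1490 ≈ 0.03725; observed = 46/2000 ≈ 0.02300.
Coefficient of coincidence = 0.02300/0.03725 ≈ 0.62.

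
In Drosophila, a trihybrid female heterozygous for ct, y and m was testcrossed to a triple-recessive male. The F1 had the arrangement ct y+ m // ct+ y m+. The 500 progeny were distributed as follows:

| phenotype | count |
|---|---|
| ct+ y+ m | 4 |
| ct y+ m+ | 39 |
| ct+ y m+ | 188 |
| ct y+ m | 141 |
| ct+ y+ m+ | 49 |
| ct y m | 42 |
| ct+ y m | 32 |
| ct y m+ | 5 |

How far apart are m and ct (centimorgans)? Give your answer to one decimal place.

The two rarest classes, ct+ y+ m and ct y m+, are the double crossovers. Comparing them with the parentals, only the ct allele has switched, so ct is the middle locus and the order is m – ct – y.
Crossovers in the m–ct interval produce the single-crossover classes ct y+ m+ and ct+ y m (39 + 32 = 71) plus the double crossovers (9).
RF(m–ct) = (71 + 9) / 500 = 80/500 = 0.1600 → 16.0 centimorgans.

16.0 centimorgans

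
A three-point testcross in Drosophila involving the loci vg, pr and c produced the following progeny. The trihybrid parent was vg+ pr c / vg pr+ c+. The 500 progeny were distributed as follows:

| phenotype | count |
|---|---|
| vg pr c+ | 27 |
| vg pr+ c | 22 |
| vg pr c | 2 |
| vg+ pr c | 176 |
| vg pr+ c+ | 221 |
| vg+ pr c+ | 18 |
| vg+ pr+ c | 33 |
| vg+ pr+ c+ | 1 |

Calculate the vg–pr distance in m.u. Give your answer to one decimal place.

12.6 m.u.

The two rarest classes, vg pr c and vg+ pr+ c+, are the double crossovers. Comparing them with the parentals, only the vg allele has switched, so vg is the middle locus and the order is pr – vg – c.
Crossovers in the pr–vg interval produce the single-crossover classes vg+ pr+ c and vg pr c+ (33 + 27 = 60) plus the double crossovers (3).
RF(pr–vg) = (60 + 3) / 500 = 63/500 = 0.1260 → 12.6 m.u.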